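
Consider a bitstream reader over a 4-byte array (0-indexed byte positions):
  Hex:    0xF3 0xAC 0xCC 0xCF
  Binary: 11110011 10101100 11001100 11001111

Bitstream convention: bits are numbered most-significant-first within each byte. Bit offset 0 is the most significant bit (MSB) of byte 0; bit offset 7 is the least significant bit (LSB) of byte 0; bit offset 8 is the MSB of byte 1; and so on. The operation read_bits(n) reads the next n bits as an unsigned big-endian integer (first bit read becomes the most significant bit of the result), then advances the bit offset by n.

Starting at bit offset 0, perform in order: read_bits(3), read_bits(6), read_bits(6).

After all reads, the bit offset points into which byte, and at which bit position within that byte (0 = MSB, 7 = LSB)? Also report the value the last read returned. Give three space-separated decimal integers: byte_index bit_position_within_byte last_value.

Read 1: bits[0:3] width=3 -> value=7 (bin 111); offset now 3 = byte 0 bit 3; 29 bits remain
Read 2: bits[3:9] width=6 -> value=39 (bin 100111); offset now 9 = byte 1 bit 1; 23 bits remain
Read 3: bits[9:15] width=6 -> value=22 (bin 010110); offset now 15 = byte 1 bit 7; 17 bits remain

Answer: 1 7 22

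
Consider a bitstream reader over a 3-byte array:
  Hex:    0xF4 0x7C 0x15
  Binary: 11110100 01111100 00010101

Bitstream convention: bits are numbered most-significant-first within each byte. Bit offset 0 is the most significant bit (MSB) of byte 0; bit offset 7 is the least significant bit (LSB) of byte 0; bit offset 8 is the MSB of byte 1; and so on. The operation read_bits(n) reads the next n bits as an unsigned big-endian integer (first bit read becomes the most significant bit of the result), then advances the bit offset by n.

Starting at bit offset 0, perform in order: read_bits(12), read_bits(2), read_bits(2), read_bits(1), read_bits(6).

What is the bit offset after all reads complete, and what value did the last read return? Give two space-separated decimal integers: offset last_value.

Read 1: bits[0:12] width=12 -> value=3911 (bin 111101000111); offset now 12 = byte 1 bit 4; 12 bits remain
Read 2: bits[12:14] width=2 -> value=3 (bin 11); offset now 14 = byte 1 bit 6; 10 bits remain
Read 3: bits[14:16] width=2 -> value=0 (bin 00); offset now 16 = byte 2 bit 0; 8 bits remain
Read 4: bits[16:17] width=1 -> value=0 (bin 0); offset now 17 = byte 2 bit 1; 7 bits remain
Read 5: bits[17:23] width=6 -> value=10 (bin 001010); offset now 23 = byte 2 bit 7; 1 bits remain

Answer: 23 10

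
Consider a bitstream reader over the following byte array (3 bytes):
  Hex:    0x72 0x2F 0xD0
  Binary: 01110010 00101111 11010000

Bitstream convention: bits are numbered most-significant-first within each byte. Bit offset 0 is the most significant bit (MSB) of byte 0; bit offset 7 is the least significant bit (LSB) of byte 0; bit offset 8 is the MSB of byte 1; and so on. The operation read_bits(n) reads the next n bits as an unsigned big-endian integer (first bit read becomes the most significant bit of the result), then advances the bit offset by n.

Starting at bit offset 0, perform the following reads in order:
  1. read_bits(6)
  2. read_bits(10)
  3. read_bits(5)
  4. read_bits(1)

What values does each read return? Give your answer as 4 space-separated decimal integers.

Read 1: bits[0:6] width=6 -> value=28 (bin 011100); offset now 6 = byte 0 bit 6; 18 bits remain
Read 2: bits[6:16] width=10 -> value=559 (bin 1000101111); offset now 16 = byte 2 bit 0; 8 bits remain
Read 3: bits[16:21] width=5 -> value=26 (bin 11010); offset now 21 = byte 2 bit 5; 3 bits remain
Read 4: bits[21:22] width=1 -> value=0 (bin 0); offset now 22 = byte 2 bit 6; 2 bits remain

Answer: 28 559 26 0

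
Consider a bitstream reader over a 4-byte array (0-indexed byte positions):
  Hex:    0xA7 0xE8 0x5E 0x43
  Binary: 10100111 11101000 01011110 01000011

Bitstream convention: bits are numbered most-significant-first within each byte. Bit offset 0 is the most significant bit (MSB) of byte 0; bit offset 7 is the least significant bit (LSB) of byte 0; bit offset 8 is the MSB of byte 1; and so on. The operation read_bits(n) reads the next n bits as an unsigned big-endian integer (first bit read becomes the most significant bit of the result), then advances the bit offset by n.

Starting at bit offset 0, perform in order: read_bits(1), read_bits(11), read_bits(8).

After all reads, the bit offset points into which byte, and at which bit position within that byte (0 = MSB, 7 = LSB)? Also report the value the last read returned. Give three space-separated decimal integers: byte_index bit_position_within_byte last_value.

Read 1: bits[0:1] width=1 -> value=1 (bin 1); offset now 1 = byte 0 bit 1; 31 bits remain
Read 2: bits[1:12] width=11 -> value=638 (bin 01001111110); offset now 12 = byte 1 bit 4; 20 bits remain
Read 3: bits[12:20] width=8 -> value=133 (bin 10000101); offset now 20 = byte 2 bit 4; 12 bits remain

Answer: 2 4 133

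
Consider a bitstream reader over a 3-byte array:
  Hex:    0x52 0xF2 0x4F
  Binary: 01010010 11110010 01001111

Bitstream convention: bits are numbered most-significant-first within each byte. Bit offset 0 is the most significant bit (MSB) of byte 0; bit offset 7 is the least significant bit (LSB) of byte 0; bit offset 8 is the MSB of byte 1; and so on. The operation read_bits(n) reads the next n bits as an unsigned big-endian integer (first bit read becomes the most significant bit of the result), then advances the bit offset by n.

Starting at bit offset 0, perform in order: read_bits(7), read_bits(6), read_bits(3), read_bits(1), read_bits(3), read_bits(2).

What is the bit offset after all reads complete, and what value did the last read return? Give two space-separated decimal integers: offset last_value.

Read 1: bits[0:7] width=7 -> value=41 (bin 0101001); offset now 7 = byte 0 bit 7; 17 bits remain
Read 2: bits[7:13] width=6 -> value=30 (bin 011110); offset now 13 = byte 1 bit 5; 11 bits remain
Read 3: bits[13:16] width=3 -> value=2 (bin 010); offset now 16 = byte 2 bit 0; 8 bits remain
Read 4: bits[16:17] width=1 -> value=0 (bin 0); offset now 17 = byte 2 bit 1; 7 bits remain
Read 5: bits[17:20] width=3 -> value=4 (bin 100); offset now 20 = byte 2 bit 4; 4 bits remain
Read 6: bits[20:22] width=2 -> value=3 (bin 11); offset now 22 = byte 2 bit 6; 2 bits remain

Answer: 22 3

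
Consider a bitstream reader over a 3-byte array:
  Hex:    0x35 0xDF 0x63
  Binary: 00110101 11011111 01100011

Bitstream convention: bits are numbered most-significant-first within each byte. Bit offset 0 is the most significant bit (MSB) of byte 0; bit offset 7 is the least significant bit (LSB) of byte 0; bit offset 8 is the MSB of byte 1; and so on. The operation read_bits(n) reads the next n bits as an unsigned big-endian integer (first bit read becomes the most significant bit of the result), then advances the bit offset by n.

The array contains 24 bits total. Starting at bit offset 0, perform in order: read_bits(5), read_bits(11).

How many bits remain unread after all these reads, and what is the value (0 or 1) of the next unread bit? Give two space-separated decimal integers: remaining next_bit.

Answer: 8 0

Derivation:
Read 1: bits[0:5] width=5 -> value=6 (bin 00110); offset now 5 = byte 0 bit 5; 19 bits remain
Read 2: bits[5:16] width=11 -> value=1503 (bin 10111011111); offset now 16 = byte 2 bit 0; 8 bits remain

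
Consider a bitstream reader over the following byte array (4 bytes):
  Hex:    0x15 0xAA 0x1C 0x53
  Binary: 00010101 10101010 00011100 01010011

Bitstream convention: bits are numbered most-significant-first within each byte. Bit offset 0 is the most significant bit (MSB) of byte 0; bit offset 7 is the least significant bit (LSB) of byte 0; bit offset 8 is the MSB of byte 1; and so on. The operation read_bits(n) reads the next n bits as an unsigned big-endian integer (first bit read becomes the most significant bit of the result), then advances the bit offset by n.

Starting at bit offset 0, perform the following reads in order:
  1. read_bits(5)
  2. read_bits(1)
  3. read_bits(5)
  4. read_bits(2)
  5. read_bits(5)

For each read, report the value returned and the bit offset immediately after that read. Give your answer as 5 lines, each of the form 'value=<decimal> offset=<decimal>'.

Answer: value=2 offset=5
value=1 offset=6
value=13 offset=11
value=1 offset=13
value=8 offset=18

Derivation:
Read 1: bits[0:5] width=5 -> value=2 (bin 00010); offset now 5 = byte 0 bit 5; 27 bits remain
Read 2: bits[5:6] width=1 -> value=1 (bin 1); offset now 6 = byte 0 bit 6; 26 bits remain
Read 3: bits[6:11] width=5 -> value=13 (bin 01101); offset now 11 = byte 1 bit 3; 21 bits remain
Read 4: bits[11:13] width=2 -> value=1 (bin 01); offset now 13 = byte 1 bit 5; 19 bits remain
Read 5: bits[13:18] width=5 -> value=8 (bin 01000); offset now 18 = byte 2 bit 2; 14 bits remain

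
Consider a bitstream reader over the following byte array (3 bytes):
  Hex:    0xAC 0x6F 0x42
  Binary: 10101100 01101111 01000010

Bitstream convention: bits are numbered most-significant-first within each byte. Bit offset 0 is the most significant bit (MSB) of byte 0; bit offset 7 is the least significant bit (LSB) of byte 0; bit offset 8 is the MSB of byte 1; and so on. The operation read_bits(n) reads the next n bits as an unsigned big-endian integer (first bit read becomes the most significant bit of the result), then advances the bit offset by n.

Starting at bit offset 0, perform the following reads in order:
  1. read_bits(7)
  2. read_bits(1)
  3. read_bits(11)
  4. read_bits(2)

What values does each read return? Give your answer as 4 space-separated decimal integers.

Read 1: bits[0:7] width=7 -> value=86 (bin 1010110); offset now 7 = byte 0 bit 7; 17 bits remain
Read 2: bits[7:8] width=1 -> value=0 (bin 0); offset now 8 = byte 1 bit 0; 16 bits remain
Read 3: bits[8:19] width=11 -> value=890 (bin 01101111010); offset now 19 = byte 2 bit 3; 5 bits remain
Read 4: bits[19:21] width=2 -> value=0 (bin 00); offset now 21 = byte 2 bit 5; 3 bits remain

Answer: 86 0 890 0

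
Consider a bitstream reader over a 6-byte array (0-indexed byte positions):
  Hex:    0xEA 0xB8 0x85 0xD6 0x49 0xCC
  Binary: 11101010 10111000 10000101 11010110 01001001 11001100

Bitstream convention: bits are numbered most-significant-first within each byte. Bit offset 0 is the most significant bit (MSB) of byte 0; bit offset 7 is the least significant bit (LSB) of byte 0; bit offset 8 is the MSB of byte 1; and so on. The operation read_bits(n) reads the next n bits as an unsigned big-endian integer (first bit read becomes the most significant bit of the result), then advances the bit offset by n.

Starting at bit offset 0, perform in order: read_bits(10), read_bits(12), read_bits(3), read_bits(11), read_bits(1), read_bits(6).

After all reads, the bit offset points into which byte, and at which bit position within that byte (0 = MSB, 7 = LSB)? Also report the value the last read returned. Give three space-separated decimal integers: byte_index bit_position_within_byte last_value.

Read 1: bits[0:10] width=10 -> value=938 (bin 1110101010); offset now 10 = byte 1 bit 2; 38 bits remain
Read 2: bits[10:22] width=12 -> value=3617 (bin 111000100001); offset now 22 = byte 2 bit 6; 26 bits remain
Read 3: bits[22:25] width=3 -> value=3 (bin 011); offset now 25 = byte 3 bit 1; 23 bits remain
Read 4: bits[25:36] width=11 -> value=1380 (bin 10101100100); offset now 36 = byte 4 bit 4; 12 bits remain
Read 5: bits[36:37] width=1 -> value=1 (bin 1); offset now 37 = byte 4 bit 5; 11 bits remain
Read 6: bits[37:43] width=6 -> value=14 (bin 001110); offset now 43 = byte 5 bit 3; 5 bits remain

Answer: 5 3 14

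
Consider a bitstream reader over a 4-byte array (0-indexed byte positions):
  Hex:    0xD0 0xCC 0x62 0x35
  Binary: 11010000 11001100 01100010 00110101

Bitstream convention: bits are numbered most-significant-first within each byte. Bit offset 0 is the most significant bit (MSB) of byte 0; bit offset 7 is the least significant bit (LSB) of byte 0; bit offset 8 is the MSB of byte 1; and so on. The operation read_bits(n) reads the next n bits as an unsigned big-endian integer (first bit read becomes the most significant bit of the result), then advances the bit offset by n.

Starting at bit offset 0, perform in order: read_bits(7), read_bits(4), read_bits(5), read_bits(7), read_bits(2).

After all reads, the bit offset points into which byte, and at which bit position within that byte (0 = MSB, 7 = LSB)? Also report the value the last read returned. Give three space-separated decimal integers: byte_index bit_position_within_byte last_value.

Read 1: bits[0:7] width=7 -> value=104 (bin 1101000); offset now 7 = byte 0 bit 7; 25 bits remain
Read 2: bits[7:11] width=4 -> value=6 (bin 0110); offset now 11 = byte 1 bit 3; 21 bits remain
Read 3: bits[11:16] width=5 -> value=12 (bin 01100); offset now 16 = byte 2 bit 0; 16 bits remain
Read 4: bits[16:23] width=7 -> value=49 (bin 0110001); offset now 23 = byte 2 bit 7; 9 bits remain
Read 5: bits[23:25] width=2 -> value=0 (bin 00); offset now 25 = byte 3 bit 1; 7 bits remain

Answer: 3 1 0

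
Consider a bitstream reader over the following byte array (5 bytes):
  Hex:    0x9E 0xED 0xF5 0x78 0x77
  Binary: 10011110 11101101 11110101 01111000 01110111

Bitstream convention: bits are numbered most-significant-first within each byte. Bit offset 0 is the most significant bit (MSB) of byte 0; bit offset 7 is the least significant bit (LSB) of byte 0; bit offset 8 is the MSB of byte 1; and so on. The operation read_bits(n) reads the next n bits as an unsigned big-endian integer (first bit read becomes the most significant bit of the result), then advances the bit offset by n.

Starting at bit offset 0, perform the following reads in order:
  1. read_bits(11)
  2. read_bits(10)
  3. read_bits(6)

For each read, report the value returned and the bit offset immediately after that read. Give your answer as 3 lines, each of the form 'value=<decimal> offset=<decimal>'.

Read 1: bits[0:11] width=11 -> value=1271 (bin 10011110111); offset now 11 = byte 1 bit 3; 29 bits remain
Read 2: bits[11:21] width=10 -> value=446 (bin 0110111110); offset now 21 = byte 2 bit 5; 19 bits remain
Read 3: bits[21:27] width=6 -> value=43 (bin 101011); offset now 27 = byte 3 bit 3; 13 bits remain

Answer: value=1271 offset=11
value=446 offset=21
value=43 offset=27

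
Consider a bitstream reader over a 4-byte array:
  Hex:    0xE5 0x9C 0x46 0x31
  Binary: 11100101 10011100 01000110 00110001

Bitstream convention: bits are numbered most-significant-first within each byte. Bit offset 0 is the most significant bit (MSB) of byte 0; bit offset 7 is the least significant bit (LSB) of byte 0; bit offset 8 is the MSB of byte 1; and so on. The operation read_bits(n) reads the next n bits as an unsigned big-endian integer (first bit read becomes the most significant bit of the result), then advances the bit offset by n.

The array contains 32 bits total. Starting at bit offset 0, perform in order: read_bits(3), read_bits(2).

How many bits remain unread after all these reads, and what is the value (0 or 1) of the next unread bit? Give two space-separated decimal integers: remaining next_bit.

Answer: 27 1

Derivation:
Read 1: bits[0:3] width=3 -> value=7 (bin 111); offset now 3 = byte 0 bit 3; 29 bits remain
Read 2: bits[3:5] width=2 -> value=0 (bin 00); offset now 5 = byte 0 bit 5; 27 bits remain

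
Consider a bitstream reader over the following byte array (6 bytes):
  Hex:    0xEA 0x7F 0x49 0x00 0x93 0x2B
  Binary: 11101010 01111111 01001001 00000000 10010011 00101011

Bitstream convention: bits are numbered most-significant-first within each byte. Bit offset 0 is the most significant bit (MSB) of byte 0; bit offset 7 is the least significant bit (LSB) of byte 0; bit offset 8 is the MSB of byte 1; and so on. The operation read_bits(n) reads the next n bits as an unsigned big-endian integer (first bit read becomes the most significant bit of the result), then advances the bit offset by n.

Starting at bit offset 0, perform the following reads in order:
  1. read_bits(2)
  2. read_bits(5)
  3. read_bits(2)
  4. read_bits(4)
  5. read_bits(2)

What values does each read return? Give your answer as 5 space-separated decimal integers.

Answer: 3 21 0 15 3

Derivation:
Read 1: bits[0:2] width=2 -> value=3 (bin 11); offset now 2 = byte 0 bit 2; 46 bits remain
Read 2: bits[2:7] width=5 -> value=21 (bin 10101); offset now 7 = byte 0 bit 7; 41 bits remain
Read 3: bits[7:9] width=2 -> value=0 (bin 00); offset now 9 = byte 1 bit 1; 39 bits remain
Read 4: bits[9:13] width=4 -> value=15 (bin 1111); offset now 13 = byte 1 bit 5; 35 bits remain
Read 5: bits[13:15] width=2 -> value=3 (bin 11); offset now 15 = byte 1 bit 7; 33 bits remain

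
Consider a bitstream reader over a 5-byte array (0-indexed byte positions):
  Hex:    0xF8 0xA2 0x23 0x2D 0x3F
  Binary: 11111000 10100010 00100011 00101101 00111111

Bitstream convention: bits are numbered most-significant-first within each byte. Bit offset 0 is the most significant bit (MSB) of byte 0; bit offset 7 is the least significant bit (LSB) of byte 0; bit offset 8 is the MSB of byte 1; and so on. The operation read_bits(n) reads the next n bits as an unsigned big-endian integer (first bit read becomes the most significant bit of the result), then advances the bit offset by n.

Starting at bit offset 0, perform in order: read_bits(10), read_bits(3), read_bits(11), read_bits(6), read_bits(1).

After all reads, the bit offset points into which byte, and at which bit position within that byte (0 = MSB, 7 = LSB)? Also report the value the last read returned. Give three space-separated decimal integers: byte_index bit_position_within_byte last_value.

Answer: 3 7 0

Derivation:
Read 1: bits[0:10] width=10 -> value=994 (bin 1111100010); offset now 10 = byte 1 bit 2; 30 bits remain
Read 2: bits[10:13] width=3 -> value=4 (bin 100); offset now 13 = byte 1 bit 5; 27 bits remain
Read 3: bits[13:24] width=11 -> value=547 (bin 01000100011); offset now 24 = byte 3 bit 0; 16 bits remain
Read 4: bits[24:30] width=6 -> value=11 (bin 001011); offset now 30 = byte 3 bit 6; 10 bits remain
Read 5: bits[30:31] width=1 -> value=0 (bin 0); offset now 31 = byte 3 bit 7; 9 bits remain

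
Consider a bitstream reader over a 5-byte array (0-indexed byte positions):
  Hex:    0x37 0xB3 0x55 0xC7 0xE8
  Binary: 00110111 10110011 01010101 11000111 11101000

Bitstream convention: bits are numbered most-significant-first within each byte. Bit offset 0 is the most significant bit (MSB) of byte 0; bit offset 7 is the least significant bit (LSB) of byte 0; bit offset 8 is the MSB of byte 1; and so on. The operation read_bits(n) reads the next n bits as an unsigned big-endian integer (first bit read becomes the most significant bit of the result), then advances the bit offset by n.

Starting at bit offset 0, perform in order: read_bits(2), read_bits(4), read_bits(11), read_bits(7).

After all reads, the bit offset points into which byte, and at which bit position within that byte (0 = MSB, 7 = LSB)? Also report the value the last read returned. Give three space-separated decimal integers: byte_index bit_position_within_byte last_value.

Read 1: bits[0:2] width=2 -> value=0 (bin 00); offset now 2 = byte 0 bit 2; 38 bits remain
Read 2: bits[2:6] width=4 -> value=13 (bin 1101); offset now 6 = byte 0 bit 6; 34 bits remain
Read 3: bits[6:17] width=11 -> value=1894 (bin 11101100110); offset now 17 = byte 2 bit 1; 23 bits remain
Read 4: bits[17:24] width=7 -> value=85 (bin 1010101); offset now 24 = byte 3 bit 0; 16 bits remain

Answer: 3 0 85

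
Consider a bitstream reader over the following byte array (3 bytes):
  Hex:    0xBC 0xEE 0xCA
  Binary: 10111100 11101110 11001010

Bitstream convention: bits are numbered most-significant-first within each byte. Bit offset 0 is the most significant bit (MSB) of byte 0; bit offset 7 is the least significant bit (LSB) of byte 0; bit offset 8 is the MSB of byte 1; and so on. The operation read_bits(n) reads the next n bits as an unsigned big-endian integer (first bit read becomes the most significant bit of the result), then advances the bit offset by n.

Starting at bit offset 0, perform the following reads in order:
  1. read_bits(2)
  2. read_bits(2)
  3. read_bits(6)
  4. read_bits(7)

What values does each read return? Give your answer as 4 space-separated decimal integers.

Read 1: bits[0:2] width=2 -> value=2 (bin 10); offset now 2 = byte 0 bit 2; 22 bits remain
Read 2: bits[2:4] width=2 -> value=3 (bin 11); offset now 4 = byte 0 bit 4; 20 bits remain
Read 3: bits[4:10] width=6 -> value=51 (bin 110011); offset now 10 = byte 1 bit 2; 14 bits remain
Read 4: bits[10:17] width=7 -> value=93 (bin 1011101); offset now 17 = byte 2 bit 1; 7 bits remain

Answer: 2 3 51 93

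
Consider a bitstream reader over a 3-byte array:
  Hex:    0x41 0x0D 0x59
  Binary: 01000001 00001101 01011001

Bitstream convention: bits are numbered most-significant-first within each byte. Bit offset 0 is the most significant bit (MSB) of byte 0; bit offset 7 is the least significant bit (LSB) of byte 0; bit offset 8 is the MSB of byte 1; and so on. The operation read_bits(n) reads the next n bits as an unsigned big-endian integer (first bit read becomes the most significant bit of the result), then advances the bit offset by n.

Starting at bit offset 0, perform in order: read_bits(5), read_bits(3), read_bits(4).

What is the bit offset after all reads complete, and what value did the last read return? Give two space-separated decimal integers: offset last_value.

Answer: 12 0

Derivation:
Read 1: bits[0:5] width=5 -> value=8 (bin 01000); offset now 5 = byte 0 bit 5; 19 bits remain
Read 2: bits[5:8] width=3 -> value=1 (bin 001); offset now 8 = byte 1 bit 0; 16 bits remain
Read 3: bits[8:12] width=4 -> value=0 (bin 0000); offset now 12 = byte 1 bit 4; 12 bits remain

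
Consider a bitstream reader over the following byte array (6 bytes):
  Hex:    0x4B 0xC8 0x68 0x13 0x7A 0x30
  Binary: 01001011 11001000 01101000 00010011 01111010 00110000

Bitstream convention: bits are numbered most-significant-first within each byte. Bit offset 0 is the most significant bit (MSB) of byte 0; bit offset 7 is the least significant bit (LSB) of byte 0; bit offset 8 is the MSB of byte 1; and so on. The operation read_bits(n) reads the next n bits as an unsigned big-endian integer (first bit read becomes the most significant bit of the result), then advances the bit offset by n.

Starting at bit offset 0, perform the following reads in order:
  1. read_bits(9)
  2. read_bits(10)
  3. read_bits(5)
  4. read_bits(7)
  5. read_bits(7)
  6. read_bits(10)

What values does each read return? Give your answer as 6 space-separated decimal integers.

Read 1: bits[0:9] width=9 -> value=151 (bin 010010111); offset now 9 = byte 1 bit 1; 39 bits remain
Read 2: bits[9:19] width=10 -> value=579 (bin 1001000011); offset now 19 = byte 2 bit 3; 29 bits remain
Read 3: bits[19:24] width=5 -> value=8 (bin 01000); offset now 24 = byte 3 bit 0; 24 bits remain
Read 4: bits[24:31] width=7 -> value=9 (bin 0001001); offset now 31 = byte 3 bit 7; 17 bits remain
Read 5: bits[31:38] width=7 -> value=94 (bin 1011110); offset now 38 = byte 4 bit 6; 10 bits remain
Read 6: bits[38:48] width=10 -> value=560 (bin 1000110000); offset now 48 = byte 6 bit 0; 0 bits remain

Answer: 151 579 8 9 94 560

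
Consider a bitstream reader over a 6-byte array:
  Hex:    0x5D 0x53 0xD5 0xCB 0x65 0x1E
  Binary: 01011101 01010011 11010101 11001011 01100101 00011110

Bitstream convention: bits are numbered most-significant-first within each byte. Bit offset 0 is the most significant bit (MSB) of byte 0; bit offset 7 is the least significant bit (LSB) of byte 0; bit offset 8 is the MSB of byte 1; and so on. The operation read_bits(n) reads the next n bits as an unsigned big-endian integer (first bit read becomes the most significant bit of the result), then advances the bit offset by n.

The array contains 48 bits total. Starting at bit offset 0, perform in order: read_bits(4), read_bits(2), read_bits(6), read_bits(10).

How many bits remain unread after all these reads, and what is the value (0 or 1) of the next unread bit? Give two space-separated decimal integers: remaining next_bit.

Read 1: bits[0:4] width=4 -> value=5 (bin 0101); offset now 4 = byte 0 bit 4; 44 bits remain
Read 2: bits[4:6] width=2 -> value=3 (bin 11); offset now 6 = byte 0 bit 6; 42 bits remain
Read 3: bits[6:12] width=6 -> value=21 (bin 010101); offset now 12 = byte 1 bit 4; 36 bits remain
Read 4: bits[12:22] width=10 -> value=245 (bin 0011110101); offset now 22 = byte 2 bit 6; 26 bits remain

Answer: 26 0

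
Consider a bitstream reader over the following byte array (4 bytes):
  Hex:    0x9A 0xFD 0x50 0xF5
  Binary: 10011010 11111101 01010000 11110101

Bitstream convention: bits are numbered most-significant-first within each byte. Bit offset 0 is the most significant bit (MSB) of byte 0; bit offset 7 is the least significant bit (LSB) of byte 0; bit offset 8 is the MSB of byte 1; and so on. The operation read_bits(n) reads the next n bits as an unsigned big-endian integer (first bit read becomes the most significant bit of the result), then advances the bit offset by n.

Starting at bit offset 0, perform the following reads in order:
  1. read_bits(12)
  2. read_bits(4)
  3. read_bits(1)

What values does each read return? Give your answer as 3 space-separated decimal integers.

Answer: 2479 13 0

Derivation:
Read 1: bits[0:12] width=12 -> value=2479 (bin 100110101111); offset now 12 = byte 1 bit 4; 20 bits remain
Read 2: bits[12:16] width=4 -> value=13 (bin 1101); offset now 16 = byte 2 bit 0; 16 bits remain
Read 3: bits[16:17] width=1 -> value=0 (bin 0); offset now 17 = byte 2 bit 1; 15 bits remain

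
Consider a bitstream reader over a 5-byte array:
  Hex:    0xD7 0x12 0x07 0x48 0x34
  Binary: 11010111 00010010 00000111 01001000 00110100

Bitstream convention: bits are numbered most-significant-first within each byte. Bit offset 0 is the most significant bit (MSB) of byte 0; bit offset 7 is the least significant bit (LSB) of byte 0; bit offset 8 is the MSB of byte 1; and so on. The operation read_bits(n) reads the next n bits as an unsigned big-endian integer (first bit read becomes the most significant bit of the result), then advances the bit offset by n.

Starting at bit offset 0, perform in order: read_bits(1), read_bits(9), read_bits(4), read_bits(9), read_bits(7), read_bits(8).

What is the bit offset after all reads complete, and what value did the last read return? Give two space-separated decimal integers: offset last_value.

Read 1: bits[0:1] width=1 -> value=1 (bin 1); offset now 1 = byte 0 bit 1; 39 bits remain
Read 2: bits[1:10] width=9 -> value=348 (bin 101011100); offset now 10 = byte 1 bit 2; 30 bits remain
Read 3: bits[10:14] width=4 -> value=4 (bin 0100); offset now 14 = byte 1 bit 6; 26 bits remain
Read 4: bits[14:23] width=9 -> value=259 (bin 100000011); offset now 23 = byte 2 bit 7; 17 bits remain
Read 5: bits[23:30] width=7 -> value=82 (bin 1010010); offset now 30 = byte 3 bit 6; 10 bits remain
Read 6: bits[30:38] width=8 -> value=13 (bin 00001101); offset now 38 = byte 4 bit 6; 2 bits remain

Answer: 38 13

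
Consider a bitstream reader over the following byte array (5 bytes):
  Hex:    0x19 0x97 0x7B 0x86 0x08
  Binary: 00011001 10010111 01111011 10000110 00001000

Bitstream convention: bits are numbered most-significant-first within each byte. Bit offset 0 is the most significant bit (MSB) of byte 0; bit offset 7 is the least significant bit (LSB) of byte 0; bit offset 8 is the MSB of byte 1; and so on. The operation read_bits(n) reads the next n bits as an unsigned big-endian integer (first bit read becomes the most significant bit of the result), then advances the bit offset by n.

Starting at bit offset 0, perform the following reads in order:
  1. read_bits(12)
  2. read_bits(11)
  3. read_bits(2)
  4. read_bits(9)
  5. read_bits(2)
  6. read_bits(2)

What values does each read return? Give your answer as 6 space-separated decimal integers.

Read 1: bits[0:12] width=12 -> value=409 (bin 000110011001); offset now 12 = byte 1 bit 4; 28 bits remain
Read 2: bits[12:23] width=11 -> value=957 (bin 01110111101); offset now 23 = byte 2 bit 7; 17 bits remain
Read 3: bits[23:25] width=2 -> value=3 (bin 11); offset now 25 = byte 3 bit 1; 15 bits remain
Read 4: bits[25:34] width=9 -> value=24 (bin 000011000); offset now 34 = byte 4 bit 2; 6 bits remain
Read 5: bits[34:36] width=2 -> value=0 (bin 00); offset now 36 = byte 4 bit 4; 4 bits remain
Read 6: bits[36:38] width=2 -> value=2 (bin 10); offset now 38 = byte 4 bit 6; 2 bits remain

Answer: 409 957 3 24 0 2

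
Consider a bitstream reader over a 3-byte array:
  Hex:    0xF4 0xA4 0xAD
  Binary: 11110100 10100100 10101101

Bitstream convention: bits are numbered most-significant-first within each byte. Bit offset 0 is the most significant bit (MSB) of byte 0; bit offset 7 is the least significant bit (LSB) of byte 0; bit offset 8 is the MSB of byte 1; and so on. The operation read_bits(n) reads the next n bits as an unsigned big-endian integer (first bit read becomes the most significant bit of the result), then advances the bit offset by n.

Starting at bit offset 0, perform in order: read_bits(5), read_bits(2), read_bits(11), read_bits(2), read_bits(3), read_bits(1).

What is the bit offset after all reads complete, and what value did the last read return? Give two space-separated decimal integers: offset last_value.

Answer: 24 1

Derivation:
Read 1: bits[0:5] width=5 -> value=30 (bin 11110); offset now 5 = byte 0 bit 5; 19 bits remain
Read 2: bits[5:7] width=2 -> value=2 (bin 10); offset now 7 = byte 0 bit 7; 17 bits remain
Read 3: bits[7:18] width=11 -> value=658 (bin 01010010010); offset now 18 = byte 2 bit 2; 6 bits remain
Read 4: bits[18:20] width=2 -> value=2 (bin 10); offset now 20 = byte 2 bit 4; 4 bits remain
Read 5: bits[20:23] width=3 -> value=6 (bin 110); offset now 23 = byte 2 bit 7; 1 bits remain
Read 6: bits[23:24] width=1 -> value=1 (bin 1); offset now 24 = byte 3 bit 0; 0 bits remain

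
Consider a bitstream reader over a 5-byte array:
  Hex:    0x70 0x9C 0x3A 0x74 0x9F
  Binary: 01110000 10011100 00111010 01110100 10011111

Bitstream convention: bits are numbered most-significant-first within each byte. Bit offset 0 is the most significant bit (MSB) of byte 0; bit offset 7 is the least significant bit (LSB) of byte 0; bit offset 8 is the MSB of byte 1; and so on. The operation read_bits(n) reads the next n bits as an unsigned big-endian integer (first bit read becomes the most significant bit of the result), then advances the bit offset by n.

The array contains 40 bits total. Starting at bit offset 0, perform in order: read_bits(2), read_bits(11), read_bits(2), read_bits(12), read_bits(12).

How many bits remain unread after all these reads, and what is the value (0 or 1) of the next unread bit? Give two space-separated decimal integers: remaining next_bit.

Read 1: bits[0:2] width=2 -> value=1 (bin 01); offset now 2 = byte 0 bit 2; 38 bits remain
Read 2: bits[2:13] width=11 -> value=1555 (bin 11000010011); offset now 13 = byte 1 bit 5; 27 bits remain
Read 3: bits[13:15] width=2 -> value=2 (bin 10); offset now 15 = byte 1 bit 7; 25 bits remain
Read 4: bits[15:27] width=12 -> value=467 (bin 000111010011); offset now 27 = byte 3 bit 3; 13 bits remain
Read 5: bits[27:39] width=12 -> value=2639 (bin 101001001111); offset now 39 = byte 4 bit 7; 1 bits remain

Answer: 1 1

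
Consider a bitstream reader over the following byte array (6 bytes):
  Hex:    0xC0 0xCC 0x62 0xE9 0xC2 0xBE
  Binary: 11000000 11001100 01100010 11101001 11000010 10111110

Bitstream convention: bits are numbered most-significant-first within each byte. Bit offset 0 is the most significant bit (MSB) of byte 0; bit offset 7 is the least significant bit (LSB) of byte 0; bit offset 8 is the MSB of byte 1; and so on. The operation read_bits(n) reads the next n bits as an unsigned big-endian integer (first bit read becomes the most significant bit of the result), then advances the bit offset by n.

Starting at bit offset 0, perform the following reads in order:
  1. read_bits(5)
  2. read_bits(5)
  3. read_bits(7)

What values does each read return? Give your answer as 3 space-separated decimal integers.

Read 1: bits[0:5] width=5 -> value=24 (bin 11000); offset now 5 = byte 0 bit 5; 43 bits remain
Read 2: bits[5:10] width=5 -> value=3 (bin 00011); offset now 10 = byte 1 bit 2; 38 bits remain
Read 3: bits[10:17] width=7 -> value=24 (bin 0011000); offset now 17 = byte 2 bit 1; 31 bits remain

Answer: 24 3 24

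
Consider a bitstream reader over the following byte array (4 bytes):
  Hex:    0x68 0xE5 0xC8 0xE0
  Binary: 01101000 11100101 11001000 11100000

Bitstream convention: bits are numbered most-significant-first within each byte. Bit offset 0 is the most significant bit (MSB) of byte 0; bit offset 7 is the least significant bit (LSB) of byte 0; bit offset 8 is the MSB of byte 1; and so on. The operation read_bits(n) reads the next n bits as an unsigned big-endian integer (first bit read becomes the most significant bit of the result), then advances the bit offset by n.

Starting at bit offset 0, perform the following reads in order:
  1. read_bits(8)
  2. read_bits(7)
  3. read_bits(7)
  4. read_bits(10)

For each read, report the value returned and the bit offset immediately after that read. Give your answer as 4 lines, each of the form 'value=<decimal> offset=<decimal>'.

Read 1: bits[0:8] width=8 -> value=104 (bin 01101000); offset now 8 = byte 1 bit 0; 24 bits remain
Read 2: bits[8:15] width=7 -> value=114 (bin 1110010); offset now 15 = byte 1 bit 7; 17 bits remain
Read 3: bits[15:22] width=7 -> value=114 (bin 1110010); offset now 22 = byte 2 bit 6; 10 bits remain
Read 4: bits[22:32] width=10 -> value=224 (bin 0011100000); offset now 32 = byte 4 bit 0; 0 bits remain

Answer: value=104 offset=8
value=114 offset=15
value=114 offset=22
value=224 offset=32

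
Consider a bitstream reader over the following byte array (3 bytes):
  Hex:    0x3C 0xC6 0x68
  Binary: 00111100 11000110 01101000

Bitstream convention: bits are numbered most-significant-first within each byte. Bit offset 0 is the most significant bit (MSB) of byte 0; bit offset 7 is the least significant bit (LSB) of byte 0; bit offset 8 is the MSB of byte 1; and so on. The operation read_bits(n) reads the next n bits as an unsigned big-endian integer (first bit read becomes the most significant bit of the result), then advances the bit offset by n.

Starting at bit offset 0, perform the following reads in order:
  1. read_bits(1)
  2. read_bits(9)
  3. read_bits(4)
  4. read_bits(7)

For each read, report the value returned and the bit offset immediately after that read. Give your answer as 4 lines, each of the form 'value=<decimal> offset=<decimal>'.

Read 1: bits[0:1] width=1 -> value=0 (bin 0); offset now 1 = byte 0 bit 1; 23 bits remain
Read 2: bits[1:10] width=9 -> value=243 (bin 011110011); offset now 10 = byte 1 bit 2; 14 bits remain
Read 3: bits[10:14] width=4 -> value=1 (bin 0001); offset now 14 = byte 1 bit 6; 10 bits remain
Read 4: bits[14:21] width=7 -> value=77 (bin 1001101); offset now 21 = byte 2 bit 5; 3 bits remain

Answer: value=0 offset=1
value=243 offset=10
value=1 offset=14
value=77 offset=21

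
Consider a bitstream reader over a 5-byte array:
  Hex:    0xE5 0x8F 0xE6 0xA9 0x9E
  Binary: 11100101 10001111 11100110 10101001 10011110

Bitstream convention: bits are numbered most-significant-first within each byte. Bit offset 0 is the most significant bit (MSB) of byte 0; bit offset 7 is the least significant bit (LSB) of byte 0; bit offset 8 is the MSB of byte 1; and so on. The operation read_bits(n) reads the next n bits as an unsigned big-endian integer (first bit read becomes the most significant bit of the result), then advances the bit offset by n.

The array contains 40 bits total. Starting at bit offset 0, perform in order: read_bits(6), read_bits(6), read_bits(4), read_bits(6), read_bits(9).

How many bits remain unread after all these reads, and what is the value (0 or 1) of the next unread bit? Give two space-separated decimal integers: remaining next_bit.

Answer: 9 1

Derivation:
Read 1: bits[0:6] width=6 -> value=57 (bin 111001); offset now 6 = byte 0 bit 6; 34 bits remain
Read 2: bits[6:12] width=6 -> value=24 (bin 011000); offset now 12 = byte 1 bit 4; 28 bits remain
Read 3: bits[12:16] width=4 -> value=15 (bin 1111); offset now 16 = byte 2 bit 0; 24 bits remain
Read 4: bits[16:22] width=6 -> value=57 (bin 111001); offset now 22 = byte 2 bit 6; 18 bits remain
Read 5: bits[22:31] width=9 -> value=340 (bin 101010100); offset now 31 = byte 3 bit 7; 9 bits remain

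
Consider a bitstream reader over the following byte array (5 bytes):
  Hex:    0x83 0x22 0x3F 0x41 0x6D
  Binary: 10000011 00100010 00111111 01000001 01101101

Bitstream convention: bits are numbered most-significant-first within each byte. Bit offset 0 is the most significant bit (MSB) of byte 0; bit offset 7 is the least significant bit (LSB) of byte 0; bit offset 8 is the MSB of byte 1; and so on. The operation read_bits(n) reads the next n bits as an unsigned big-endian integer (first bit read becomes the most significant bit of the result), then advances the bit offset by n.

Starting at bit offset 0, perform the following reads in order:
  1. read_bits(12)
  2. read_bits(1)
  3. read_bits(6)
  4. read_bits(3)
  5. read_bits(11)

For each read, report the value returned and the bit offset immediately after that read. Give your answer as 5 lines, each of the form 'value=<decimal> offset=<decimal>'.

Answer: value=2098 offset=12
value=0 offset=13
value=17 offset=19
value=7 offset=22
value=1666 offset=33

Derivation:
Read 1: bits[0:12] width=12 -> value=2098 (bin 100000110010); offset now 12 = byte 1 bit 4; 28 bits remain
Read 2: bits[12:13] width=1 -> value=0 (bin 0); offset now 13 = byte 1 bit 5; 27 bits remain
Read 3: bits[13:19] width=6 -> value=17 (bin 010001); offset now 19 = byte 2 bit 3; 21 bits remain
Read 4: bits[19:22] width=3 -> value=7 (bin 111); offset now 22 = byte 2 bit 6; 18 bits remain
Read 5: bits[22:33] width=11 -> value=1666 (bin 11010000010); offset now 33 = byte 4 bit 1; 7 bits remain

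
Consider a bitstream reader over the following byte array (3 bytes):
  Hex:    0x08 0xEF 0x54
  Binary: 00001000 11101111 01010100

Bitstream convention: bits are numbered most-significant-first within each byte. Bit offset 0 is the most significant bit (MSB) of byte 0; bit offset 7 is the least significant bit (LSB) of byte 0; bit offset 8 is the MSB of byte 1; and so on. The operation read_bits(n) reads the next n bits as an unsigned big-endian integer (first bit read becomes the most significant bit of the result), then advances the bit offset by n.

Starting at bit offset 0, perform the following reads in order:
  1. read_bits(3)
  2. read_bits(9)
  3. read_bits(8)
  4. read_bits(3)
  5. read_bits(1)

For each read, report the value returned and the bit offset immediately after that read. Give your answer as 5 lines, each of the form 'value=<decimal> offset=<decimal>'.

Answer: value=0 offset=3
value=142 offset=12
value=245 offset=20
value=2 offset=23
value=0 offset=24

Derivation:
Read 1: bits[0:3] width=3 -> value=0 (bin 000); offset now 3 = byte 0 bit 3; 21 bits remain
Read 2: bits[3:12] width=9 -> value=142 (bin 010001110); offset now 12 = byte 1 bit 4; 12 bits remain
Read 3: bits[12:20] width=8 -> value=245 (bin 11110101); offset now 20 = byte 2 bit 4; 4 bits remain
Read 4: bits[20:23] width=3 -> value=2 (bin 010); offset now 23 = byte 2 bit 7; 1 bits remain
Read 5: bits[23:24] width=1 -> value=0 (bin 0); offset now 24 = byte 3 bit 0; 0 bits remain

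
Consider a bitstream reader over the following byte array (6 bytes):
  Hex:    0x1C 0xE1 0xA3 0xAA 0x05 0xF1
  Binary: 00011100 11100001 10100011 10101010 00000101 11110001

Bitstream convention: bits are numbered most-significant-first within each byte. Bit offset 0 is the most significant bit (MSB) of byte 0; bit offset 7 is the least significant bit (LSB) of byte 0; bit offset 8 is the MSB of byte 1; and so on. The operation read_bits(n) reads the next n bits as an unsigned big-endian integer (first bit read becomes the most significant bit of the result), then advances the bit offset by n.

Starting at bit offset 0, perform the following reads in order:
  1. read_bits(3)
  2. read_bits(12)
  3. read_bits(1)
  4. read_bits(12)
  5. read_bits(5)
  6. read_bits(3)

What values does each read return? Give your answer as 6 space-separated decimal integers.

Answer: 0 3696 1 2618 20 0

Derivation:
Read 1: bits[0:3] width=3 -> value=0 (bin 000); offset now 3 = byte 0 bit 3; 45 bits remain
Read 2: bits[3:15] width=12 -> value=3696 (bin 111001110000); offset now 15 = byte 1 bit 7; 33 bits remain
Read 3: bits[15:16] width=1 -> value=1 (bin 1); offset now 16 = byte 2 bit 0; 32 bits remain
Read 4: bits[16:28] width=12 -> value=2618 (bin 101000111010); offset now 28 = byte 3 bit 4; 20 bits remain
Read 5: bits[28:33] width=5 -> value=20 (bin 10100); offset now 33 = byte 4 bit 1; 15 bits remain
Read 6: bits[33:36] width=3 -> value=0 (bin 000); offset now 36 = byte 4 bit 4; 12 bits remain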